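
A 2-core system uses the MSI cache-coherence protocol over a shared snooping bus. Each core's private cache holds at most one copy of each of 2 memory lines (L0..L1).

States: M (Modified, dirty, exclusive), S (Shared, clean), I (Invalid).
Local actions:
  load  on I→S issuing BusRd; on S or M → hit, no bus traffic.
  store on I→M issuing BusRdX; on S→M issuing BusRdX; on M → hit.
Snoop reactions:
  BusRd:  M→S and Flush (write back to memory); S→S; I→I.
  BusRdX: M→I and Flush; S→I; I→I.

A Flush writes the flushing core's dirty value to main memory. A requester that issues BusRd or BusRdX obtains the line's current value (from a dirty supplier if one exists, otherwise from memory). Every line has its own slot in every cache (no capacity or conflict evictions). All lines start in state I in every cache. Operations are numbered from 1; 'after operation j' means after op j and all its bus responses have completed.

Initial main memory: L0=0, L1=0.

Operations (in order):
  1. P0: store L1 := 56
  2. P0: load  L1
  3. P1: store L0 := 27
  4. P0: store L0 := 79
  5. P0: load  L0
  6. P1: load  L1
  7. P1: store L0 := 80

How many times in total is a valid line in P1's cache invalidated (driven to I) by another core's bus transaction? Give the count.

[1] P0: store L1 := 56 | P0:M(56), P1:I | bus: BusRdX
[2] P0: load  L1 | P0:M(56), P1:I | bus: none
[3] P1: store L0 := 27 | P0:I, P1:M(27) | bus: BusRdX
[4] P0: store L0 := 79 | P0:M(79), P1:I | bus: BusRdX,Flush
[5] P0: load  L0 | P0:M(79), P1:I | bus: none
[6] P1: load  L1 | P0:S(56), P1:S(56) | bus: BusRd,Flush
[7] P1: store L0 := 80 | P0:I, P1:M(80) | bus: BusRdX,Flush

invalidations = 1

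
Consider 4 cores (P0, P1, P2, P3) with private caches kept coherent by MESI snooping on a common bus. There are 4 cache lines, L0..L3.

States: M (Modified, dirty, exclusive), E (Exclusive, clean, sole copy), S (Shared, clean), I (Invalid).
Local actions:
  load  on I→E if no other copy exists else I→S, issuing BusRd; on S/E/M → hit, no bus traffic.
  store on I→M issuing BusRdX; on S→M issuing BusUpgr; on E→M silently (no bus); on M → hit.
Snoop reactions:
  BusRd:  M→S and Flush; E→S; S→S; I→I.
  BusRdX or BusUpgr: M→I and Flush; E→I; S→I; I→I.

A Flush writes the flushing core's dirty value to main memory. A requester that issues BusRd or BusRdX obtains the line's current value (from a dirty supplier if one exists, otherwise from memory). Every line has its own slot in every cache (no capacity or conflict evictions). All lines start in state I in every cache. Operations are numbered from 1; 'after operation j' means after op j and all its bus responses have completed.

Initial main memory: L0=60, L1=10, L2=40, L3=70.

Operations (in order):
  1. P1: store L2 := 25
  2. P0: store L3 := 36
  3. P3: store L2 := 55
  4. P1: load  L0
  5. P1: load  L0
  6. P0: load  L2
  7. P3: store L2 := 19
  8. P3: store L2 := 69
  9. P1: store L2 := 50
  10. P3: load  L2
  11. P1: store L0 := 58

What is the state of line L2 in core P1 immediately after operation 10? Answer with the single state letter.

state = S

[1] P1: store L2 := 25 | P0:I, P1:M(25), P2:I, P3:I | bus: BusRdX
[2] P0: store L3 := 36 | P0:M(36), P1:I, P2:I, P3:I | bus: BusRdX
[3] P3: store L2 := 55 | P0:I, P1:I, P2:I, P3:M(55) | bus: BusRdX,Flush
[4] P1: load  L0 | P0:I, P1:E(60), P2:I, P3:I | bus: BusRd
[5] P1: load  L0 | P0:I, P1:E(60), P2:I, P3:I | bus: none
[6] P0: load  L2 | P0:S(55), P1:I, P2:I, P3:S(55) | bus: BusRd,Flush
[7] P3: store L2 := 19 | P0:I, P1:I, P2:I, P3:M(19) | bus: BusUpgr
[8] P3: store L2 := 69 | P0:I, P1:I, P2:I, P3:M(69) | bus: none
[9] P1: store L2 := 50 | P0:I, P1:M(50), P2:I, P3:I | bus: BusRdX,Flush
[10] P3: load  L2 | P0:I, P1:S(50), P2:I, P3:S(50) | bus: BusRd,Flush
[11] P1: store L0 := 58 | P0:I, P1:M(58), P2:I, P3:I | bus: none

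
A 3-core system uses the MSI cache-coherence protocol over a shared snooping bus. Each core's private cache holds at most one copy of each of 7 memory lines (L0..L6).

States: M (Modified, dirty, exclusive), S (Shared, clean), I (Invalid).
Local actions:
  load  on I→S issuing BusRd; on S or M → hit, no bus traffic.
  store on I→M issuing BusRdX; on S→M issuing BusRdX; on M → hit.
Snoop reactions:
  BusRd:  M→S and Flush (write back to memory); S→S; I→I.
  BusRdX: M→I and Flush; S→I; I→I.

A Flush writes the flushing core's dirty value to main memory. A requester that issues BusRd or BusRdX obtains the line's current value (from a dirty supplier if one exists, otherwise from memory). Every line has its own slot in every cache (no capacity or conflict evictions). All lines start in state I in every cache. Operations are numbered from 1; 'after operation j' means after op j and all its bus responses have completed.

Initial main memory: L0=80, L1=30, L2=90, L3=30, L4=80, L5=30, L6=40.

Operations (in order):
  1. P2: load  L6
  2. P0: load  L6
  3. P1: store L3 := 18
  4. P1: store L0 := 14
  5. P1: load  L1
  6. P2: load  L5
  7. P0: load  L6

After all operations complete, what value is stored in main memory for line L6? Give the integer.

memory[L6] = 40

1. P2: load  L6  bus=[BusRd]  L6: P0=I P1=I P2=S  mem[L6]=40
2. P0: load  L6  bus=[BusRd]  L6: P0=S P1=I P2=S  mem[L6]=40
3. P1: store L3 := 18  bus=[BusRdX]  L3: P0=I P1=M P2=I  mem[L3]=30
4. P1: store L0 := 14  bus=[BusRdX]  L0: P0=I P1=M P2=I  mem[L0]=80
5. P1: load  L1  bus=[BusRd]  L1: P0=I P1=S P2=I  mem[L1]=30
6. P2: load  L5  bus=[BusRd]  L5: P0=I P1=I P2=S  mem[L5]=30
7. P0: load  L6  bus=[-]  L6: P0=S P1=I P2=S  mem[L6]=40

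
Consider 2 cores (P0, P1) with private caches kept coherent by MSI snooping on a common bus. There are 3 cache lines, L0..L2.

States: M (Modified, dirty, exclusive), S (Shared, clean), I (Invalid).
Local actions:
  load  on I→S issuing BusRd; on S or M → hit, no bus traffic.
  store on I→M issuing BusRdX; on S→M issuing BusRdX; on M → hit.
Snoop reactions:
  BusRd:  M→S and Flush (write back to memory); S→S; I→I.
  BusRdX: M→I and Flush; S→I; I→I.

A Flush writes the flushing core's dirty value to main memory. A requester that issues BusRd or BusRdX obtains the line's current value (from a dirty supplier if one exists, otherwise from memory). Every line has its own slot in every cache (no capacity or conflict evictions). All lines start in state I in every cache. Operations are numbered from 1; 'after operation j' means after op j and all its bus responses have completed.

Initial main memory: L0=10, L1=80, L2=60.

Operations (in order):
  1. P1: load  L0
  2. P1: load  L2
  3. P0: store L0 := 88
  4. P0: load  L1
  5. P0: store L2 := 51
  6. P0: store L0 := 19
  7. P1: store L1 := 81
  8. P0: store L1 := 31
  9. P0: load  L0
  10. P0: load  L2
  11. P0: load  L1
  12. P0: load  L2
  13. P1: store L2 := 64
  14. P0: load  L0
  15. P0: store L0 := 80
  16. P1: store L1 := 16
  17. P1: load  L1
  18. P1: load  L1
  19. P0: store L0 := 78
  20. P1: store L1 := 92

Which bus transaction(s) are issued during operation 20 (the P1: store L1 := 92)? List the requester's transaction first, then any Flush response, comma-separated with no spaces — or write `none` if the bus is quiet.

step 1: P1: load  L0  ⟶  IS  (L0)  txn=BusRd  M[L0]=10
step 2: P1: load  L2  ⟶  IS  (L2)  txn=BusRd  M[L2]=60
step 3: P0: store L0 := 88  ⟶  MI  (L0)  txn=BusRdX  M[L0]=10
step 4: P0: load  L1  ⟶  SI  (L1)  txn=BusRd  M[L1]=80
step 5: P0: store L2 := 51  ⟶  MI  (L2)  txn=BusRdX  M[L2]=60
step 6: P0: store L0 := 19  ⟶  MI  (L0)  txn=∅  M[L0]=10
step 7: P1: store L1 := 81  ⟶  IM  (L1)  txn=BusRdX  M[L1]=80
step 8: P0: store L1 := 31  ⟶  MI  (L1)  txn=BusRdX+Flush  M[L1]=81
step 9: P0: load  L0  ⟶  MI  (L0)  txn=∅  M[L0]=10
step 10: P0: load  L2  ⟶  MI  (L2)  txn=∅  M[L2]=60
step 11: P0: load  L1  ⟶  MI  (L1)  txn=∅  M[L1]=81
step 12: P0: load  L2  ⟶  MI  (L2)  txn=∅  M[L2]=60
step 13: P1: store L2 := 64  ⟶  IM  (L2)  txn=BusRdX+Flush  M[L2]=51
step 14: P0: load  L0  ⟶  MI  (L0)  txn=∅  M[L0]=10
step 15: P0: store L0 := 80  ⟶  MI  (L0)  txn=∅  M[L0]=10
step 16: P1: store L1 := 16  ⟶  IM  (L1)  txn=BusRdX+Flush  M[L1]=31
step 17: P1: load  L1  ⟶  IM  (L1)  txn=∅  M[L1]=31
step 18: P1: load  L1  ⟶  IM  (L1)  txn=∅  M[L1]=31
step 19: P0: store L0 := 78  ⟶  MI  (L0)  txn=∅  M[L0]=10
step 20: P1: store L1 := 92  ⟶  IM  (L1)  txn=∅  M[L1]=31

bus = none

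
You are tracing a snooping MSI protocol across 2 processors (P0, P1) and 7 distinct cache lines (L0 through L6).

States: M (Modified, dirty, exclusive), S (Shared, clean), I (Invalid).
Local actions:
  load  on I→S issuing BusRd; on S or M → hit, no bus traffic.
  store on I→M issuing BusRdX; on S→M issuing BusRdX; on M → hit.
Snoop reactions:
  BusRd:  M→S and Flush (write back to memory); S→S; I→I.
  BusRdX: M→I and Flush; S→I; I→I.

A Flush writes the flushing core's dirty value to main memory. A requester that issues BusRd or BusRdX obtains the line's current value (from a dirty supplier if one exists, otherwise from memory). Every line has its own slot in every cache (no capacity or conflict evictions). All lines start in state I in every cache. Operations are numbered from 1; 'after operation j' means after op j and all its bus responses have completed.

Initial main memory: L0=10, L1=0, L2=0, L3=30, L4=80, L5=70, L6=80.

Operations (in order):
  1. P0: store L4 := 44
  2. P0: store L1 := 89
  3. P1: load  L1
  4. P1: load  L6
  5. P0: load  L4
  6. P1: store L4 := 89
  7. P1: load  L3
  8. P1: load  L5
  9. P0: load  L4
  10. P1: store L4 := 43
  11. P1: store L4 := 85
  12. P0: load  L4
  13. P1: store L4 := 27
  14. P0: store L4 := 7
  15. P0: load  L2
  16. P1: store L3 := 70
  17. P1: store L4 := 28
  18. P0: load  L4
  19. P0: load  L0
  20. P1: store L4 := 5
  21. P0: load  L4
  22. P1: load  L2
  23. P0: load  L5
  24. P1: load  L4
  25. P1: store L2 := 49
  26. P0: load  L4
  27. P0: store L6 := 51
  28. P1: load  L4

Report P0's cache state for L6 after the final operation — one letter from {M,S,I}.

step 1: P0: store L4 := 44  ⟶  MI  (L4)  txn=BusRdX  M[L4]=80
step 2: P0: store L1 := 89  ⟶  MI  (L1)  txn=BusRdX  M[L1]=0
step 3: P1: load  L1  ⟶  SS  (L1)  txn=BusRd+Flush  M[L1]=89
step 4: P1: load  L6  ⟶  IS  (L6)  txn=BusRd  M[L6]=80
step 5: P0: load  L4  ⟶  MI  (L4)  txn=∅  M[L4]=80
step 6: P1: store L4 := 89  ⟶  IM  (L4)  txn=BusRdX+Flush  M[L4]=44
step 7: P1: load  L3  ⟶  IS  (L3)  txn=BusRd  M[L3]=30
step 8: P1: load  L5  ⟶  IS  (L5)  txn=BusRd  M[L5]=70
step 9: P0: load  L4  ⟶  SS  (L4)  txn=BusRd+Flush  M[L4]=89
step 10: P1: store L4 := 43  ⟶  IM  (L4)  txn=BusRdX  M[L4]=89
step 11: P1: store L4 := 85  ⟶  IM  (L4)  txn=∅  M[L4]=89
step 12: P0: load  L4  ⟶  SS  (L4)  txn=BusRd+Flush  M[L4]=85
step 13: P1: store L4 := 27  ⟶  IM  (L4)  txn=BusRdX  M[L4]=85
step 14: P0: store L4 := 7  ⟶  MI  (L4)  txn=BusRdX+Flush  M[L4]=27
step 15: P0: load  L2  ⟶  SI  (L2)  txn=BusRd  M[L2]=0
step 16: P1: store L3 := 70  ⟶  IM  (L3)  txn=BusRdX  M[L3]=30
step 17: P1: store L4 := 28  ⟶  IM  (L4)  txn=BusRdX+Flush  M[L4]=7
step 18: P0: load  L4  ⟶  SS  (L4)  txn=BusRd+Flush  M[L4]=28
step 19: P0: load  L0  ⟶  SI  (L0)  txn=BusRd  M[L0]=10
step 20: P1: store L4 := 5  ⟶  IM  (L4)  txn=BusRdX  M[L4]=28
step 21: P0: load  L4  ⟶  SS  (L4)  txn=BusRd+Flush  M[L4]=5
step 22: P1: load  L2  ⟶  SS  (L2)  txn=BusRd  M[L2]=0
step 23: P0: load  L5  ⟶  SS  (L5)  txn=BusRd  M[L5]=70
step 24: P1: load  L4  ⟶  SS  (L4)  txn=∅  M[L4]=5
step 25: P1: store L2 := 49  ⟶  IM  (L2)  txn=BusRdX  M[L2]=0
step 26: P0: load  L4  ⟶  SS  (L4)  txn=∅  M[L4]=5
step 27: P0: store L6 := 51  ⟶  MI  (L6)  txn=BusRdX  M[L6]=80
step 28: P1: load  L4  ⟶  SS  (L4)  txn=∅  M[L4]=5

state = M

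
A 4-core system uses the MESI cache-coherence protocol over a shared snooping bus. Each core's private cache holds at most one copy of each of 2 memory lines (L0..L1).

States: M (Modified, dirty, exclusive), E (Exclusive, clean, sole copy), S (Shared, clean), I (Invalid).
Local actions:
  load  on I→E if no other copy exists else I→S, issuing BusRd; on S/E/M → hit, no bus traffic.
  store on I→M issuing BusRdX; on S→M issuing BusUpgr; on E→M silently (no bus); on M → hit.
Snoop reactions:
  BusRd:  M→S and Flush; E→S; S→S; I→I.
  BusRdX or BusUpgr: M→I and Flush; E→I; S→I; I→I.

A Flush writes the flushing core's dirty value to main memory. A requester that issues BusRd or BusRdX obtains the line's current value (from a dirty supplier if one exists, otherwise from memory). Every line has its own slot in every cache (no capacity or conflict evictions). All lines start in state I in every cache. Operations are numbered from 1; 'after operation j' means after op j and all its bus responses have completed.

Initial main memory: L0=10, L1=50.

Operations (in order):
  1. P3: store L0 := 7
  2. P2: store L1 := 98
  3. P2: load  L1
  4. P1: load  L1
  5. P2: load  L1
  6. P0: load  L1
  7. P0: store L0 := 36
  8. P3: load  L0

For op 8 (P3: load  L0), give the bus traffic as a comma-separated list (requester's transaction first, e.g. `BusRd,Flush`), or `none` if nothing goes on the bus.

bus = BusRd,Flush

step 1: P3: store L0 := 7  ⟶  IIIM  (L0)  txn=BusRdX  M[L0]=10
step 2: P2: store L1 := 98  ⟶  IIMI  (L1)  txn=BusRdX  M[L1]=50
step 3: P2: load  L1  ⟶  IIMI  (L1)  txn=∅  M[L1]=50
step 4: P1: load  L1  ⟶  ISSI  (L1)  txn=BusRd+Flush  M[L1]=98
step 5: P2: load  L1  ⟶  ISSI  (L1)  txn=∅  M[L1]=98
step 6: P0: load  L1  ⟶  SSSI  (L1)  txn=BusRd  M[L1]=98
step 7: P0: store L0 := 36  ⟶  MIII  (L0)  txn=BusRdX+Flush  M[L0]=7
step 8: P3: load  L0  ⟶  SIIS  (L0)  txn=BusRd+Flush  M[L0]=36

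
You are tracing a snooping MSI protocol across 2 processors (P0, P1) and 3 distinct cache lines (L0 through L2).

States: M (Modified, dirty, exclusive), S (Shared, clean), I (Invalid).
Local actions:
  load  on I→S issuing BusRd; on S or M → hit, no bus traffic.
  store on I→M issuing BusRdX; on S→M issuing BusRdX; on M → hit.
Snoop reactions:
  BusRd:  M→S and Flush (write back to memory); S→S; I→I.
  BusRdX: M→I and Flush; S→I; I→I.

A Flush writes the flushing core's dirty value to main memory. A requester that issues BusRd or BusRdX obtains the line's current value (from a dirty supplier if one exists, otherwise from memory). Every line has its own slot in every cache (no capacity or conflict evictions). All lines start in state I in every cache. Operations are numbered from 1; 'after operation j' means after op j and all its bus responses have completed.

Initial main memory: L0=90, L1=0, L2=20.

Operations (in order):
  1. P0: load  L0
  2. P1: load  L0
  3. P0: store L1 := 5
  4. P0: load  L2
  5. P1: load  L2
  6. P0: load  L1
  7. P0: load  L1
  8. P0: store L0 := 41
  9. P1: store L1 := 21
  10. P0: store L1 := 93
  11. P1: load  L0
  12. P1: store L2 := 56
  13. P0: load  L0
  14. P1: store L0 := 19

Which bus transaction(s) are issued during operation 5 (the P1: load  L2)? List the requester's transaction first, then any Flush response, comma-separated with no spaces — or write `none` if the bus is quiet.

bus = BusRd

1. P0: load  L0  bus=[BusRd]  L0: P0=S P1=I  mem[L0]=90
2. P1: load  L0  bus=[BusRd]  L0: P0=S P1=S  mem[L0]=90
3. P0: store L1 := 5  bus=[BusRdX]  L1: P0=M P1=I  mem[L1]=0
4. P0: load  L2  bus=[BusRd]  L2: P0=S P1=I  mem[L2]=20
5. P1: load  L2  bus=[BusRd]  L2: P0=S P1=S  mem[L2]=20
6. P0: load  L1  bus=[-]  L1: P0=M P1=I  mem[L1]=0
7. P0: load  L1  bus=[-]  L1: P0=M P1=I  mem[L1]=0
8. P0: store L0 := 41  bus=[BusRdX]  L0: P0=M P1=I  mem[L0]=90
9. P1: store L1 := 21  bus=[BusRdX,Flush]  L1: P0=I P1=M  mem[L1]=5
10. P0: store L1 := 93  bus=[BusRdX,Flush]  L1: P0=M P1=I  mem[L1]=21
11. P1: load  L0  bus=[BusRd,Flush]  L0: P0=S P1=S  mem[L0]=41
12. P1: store L2 := 56  bus=[BusRdX]  L2: P0=I P1=M  mem[L2]=20
13. P0: load  L0  bus=[-]  L0: P0=S P1=S  mem[L0]=41
14. P1: store L0 := 19  bus=[BusRdX]  L0: P0=I P1=M  mem[L0]=41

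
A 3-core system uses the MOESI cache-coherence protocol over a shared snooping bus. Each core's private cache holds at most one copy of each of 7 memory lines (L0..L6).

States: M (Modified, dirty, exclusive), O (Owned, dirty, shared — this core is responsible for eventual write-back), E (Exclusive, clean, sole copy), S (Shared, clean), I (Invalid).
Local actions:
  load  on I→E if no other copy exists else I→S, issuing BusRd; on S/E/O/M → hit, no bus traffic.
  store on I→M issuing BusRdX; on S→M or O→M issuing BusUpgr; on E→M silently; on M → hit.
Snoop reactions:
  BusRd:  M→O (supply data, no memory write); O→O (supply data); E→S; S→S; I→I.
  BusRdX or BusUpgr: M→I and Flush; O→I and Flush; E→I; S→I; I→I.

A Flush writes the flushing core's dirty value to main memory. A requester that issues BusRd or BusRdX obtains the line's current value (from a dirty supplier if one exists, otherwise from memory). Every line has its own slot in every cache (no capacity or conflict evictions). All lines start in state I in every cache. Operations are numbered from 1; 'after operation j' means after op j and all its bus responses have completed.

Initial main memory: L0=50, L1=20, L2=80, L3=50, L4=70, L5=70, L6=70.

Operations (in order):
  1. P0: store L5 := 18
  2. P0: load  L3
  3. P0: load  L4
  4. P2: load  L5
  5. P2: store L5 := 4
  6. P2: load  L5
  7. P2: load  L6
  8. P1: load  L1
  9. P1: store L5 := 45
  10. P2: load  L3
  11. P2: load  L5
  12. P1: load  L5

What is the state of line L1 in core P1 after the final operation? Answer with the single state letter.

  op1 P0: store L5 := 18 → M/I/I on L5; bus BusRdX; mem=70
  op2 P0: load  L3 → E/I/I on L3; bus BusRd; mem=50
  op3 P0: load  L4 → E/I/I on L4; bus BusRd; mem=70
  op4 P2: load  L5 → O/I/S on L5; bus BusRd; mem=70
  op5 P2: store L5 := 4 → I/I/M on L5; bus BusUpgr Flush; mem=18
  op6 P2: load  L5 → I/I/M on L5; bus (none); mem=18
  op7 P2: load  L6 → I/I/E on L6; bus BusRd; mem=70
  op8 P1: load  L1 → I/E/I on L1; bus BusRd; mem=20
  op9 P1: store L5 := 45 → I/M/I on L5; bus BusRdX Flush; mem=4
  op10 P2: load  L3 → S/I/S on L3; bus BusRd; mem=50
  op11 P2: load  L5 → I/O/S on L5; bus BusRd; mem=4
  op12 P1: load  L5 → I/O/S on L5; bus (none); mem=4

state = E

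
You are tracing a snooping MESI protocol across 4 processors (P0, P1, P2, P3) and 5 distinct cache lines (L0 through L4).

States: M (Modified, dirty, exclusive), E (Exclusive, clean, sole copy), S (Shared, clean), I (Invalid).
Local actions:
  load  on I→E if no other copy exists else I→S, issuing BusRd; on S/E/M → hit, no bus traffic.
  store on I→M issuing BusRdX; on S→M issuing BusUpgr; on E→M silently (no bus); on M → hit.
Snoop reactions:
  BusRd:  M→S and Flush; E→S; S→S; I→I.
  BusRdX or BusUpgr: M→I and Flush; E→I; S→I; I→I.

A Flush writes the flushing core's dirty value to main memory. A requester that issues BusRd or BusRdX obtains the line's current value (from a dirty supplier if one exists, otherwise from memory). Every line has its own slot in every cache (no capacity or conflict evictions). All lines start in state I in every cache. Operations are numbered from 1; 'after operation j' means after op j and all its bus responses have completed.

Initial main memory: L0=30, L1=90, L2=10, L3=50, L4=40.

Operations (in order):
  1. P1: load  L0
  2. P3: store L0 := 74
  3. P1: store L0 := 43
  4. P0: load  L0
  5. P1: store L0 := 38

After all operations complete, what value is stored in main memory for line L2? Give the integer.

[1] P1: load  L0 | P0:I, P1:E(30), P2:I, P3:I | bus: BusRd
[2] P3: store L0 := 74 | P0:I, P1:I, P2:I, P3:M(74) | bus: BusRdX
[3] P1: store L0 := 43 | P0:I, P1:M(43), P2:I, P3:I | bus: BusRdX,Flush
[4] P0: load  L0 | P0:S(43), P1:S(43), P2:I, P3:I | bus: BusRd,Flush
[5] P1: store L0 := 38 | P0:I, P1:M(38), P2:I, P3:I | bus: BusUpgr

memory[L2] = 10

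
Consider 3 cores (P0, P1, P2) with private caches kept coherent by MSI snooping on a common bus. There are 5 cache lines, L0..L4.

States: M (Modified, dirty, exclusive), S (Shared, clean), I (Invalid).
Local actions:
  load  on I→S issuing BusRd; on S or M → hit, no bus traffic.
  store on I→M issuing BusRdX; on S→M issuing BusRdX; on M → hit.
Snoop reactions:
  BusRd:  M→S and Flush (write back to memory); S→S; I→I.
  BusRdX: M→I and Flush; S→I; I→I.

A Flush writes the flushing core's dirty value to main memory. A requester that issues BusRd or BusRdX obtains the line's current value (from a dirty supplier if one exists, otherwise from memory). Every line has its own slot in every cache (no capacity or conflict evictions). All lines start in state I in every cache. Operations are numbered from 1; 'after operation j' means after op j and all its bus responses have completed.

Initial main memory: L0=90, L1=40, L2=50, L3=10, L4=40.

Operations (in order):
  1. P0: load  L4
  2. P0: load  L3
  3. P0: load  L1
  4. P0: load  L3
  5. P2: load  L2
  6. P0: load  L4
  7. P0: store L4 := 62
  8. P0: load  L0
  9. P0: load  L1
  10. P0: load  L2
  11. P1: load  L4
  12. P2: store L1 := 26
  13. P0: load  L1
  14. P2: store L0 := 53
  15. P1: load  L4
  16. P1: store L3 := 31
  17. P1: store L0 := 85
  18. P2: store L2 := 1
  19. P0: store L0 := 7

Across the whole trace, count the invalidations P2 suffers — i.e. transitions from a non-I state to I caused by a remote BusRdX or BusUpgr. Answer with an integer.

[1] P0: load  L4 | P0:S(40), P1:I, P2:I | bus: BusRd
[2] P0: load  L3 | P0:S(10), P1:I, P2:I | bus: BusRd
[3] P0: load  L1 | P0:S(40), P1:I, P2:I | bus: BusRd
[4] P0: load  L3 | P0:S(10), P1:I, P2:I | bus: none
[5] P2: load  L2 | P0:I, P1:I, P2:S(50) | bus: BusRd
[6] P0: load  L4 | P0:S(40), P1:I, P2:I | bus: none
[7] P0: store L4 := 62 | P0:M(62), P1:I, P2:I | bus: BusRdX
[8] P0: load  L0 | P0:S(90), P1:I, P2:I | bus: BusRd
[9] P0: load  L1 | P0:S(40), P1:I, P2:I | bus: none
[10] P0: load  L2 | P0:S(50), P1:I, P2:S(50) | bus: BusRd
[11] P1: load  L4 | P0:S(62), P1:S(62), P2:I | bus: BusRd,Flush
[12] P2: store L1 := 26 | P0:I, P1:I, P2:M(26) | bus: BusRdX
[13] P0: load  L1 | P0:S(26), P1:I, P2:S(26) | bus: BusRd,Flush
[14] P2: store L0 := 53 | P0:I, P1:I, P2:M(53) | bus: BusRdX
[15] P1: load  L4 | P0:S(62), P1:S(62), P2:I | bus: none
[16] P1: store L3 := 31 | P0:I, P1:M(31), P2:I | bus: BusRdX
[17] P1: store L0 := 85 | P0:I, P1:M(85), P2:I | bus: BusRdX,Flush
[18] P2: store L2 := 1 | P0:I, P1:I, P2:M(1) | bus: BusRdX
[19] P0: store L0 := 7 | P0:M(7), P1:I, P2:I | bus: BusRdX,Flush

invalidations = 1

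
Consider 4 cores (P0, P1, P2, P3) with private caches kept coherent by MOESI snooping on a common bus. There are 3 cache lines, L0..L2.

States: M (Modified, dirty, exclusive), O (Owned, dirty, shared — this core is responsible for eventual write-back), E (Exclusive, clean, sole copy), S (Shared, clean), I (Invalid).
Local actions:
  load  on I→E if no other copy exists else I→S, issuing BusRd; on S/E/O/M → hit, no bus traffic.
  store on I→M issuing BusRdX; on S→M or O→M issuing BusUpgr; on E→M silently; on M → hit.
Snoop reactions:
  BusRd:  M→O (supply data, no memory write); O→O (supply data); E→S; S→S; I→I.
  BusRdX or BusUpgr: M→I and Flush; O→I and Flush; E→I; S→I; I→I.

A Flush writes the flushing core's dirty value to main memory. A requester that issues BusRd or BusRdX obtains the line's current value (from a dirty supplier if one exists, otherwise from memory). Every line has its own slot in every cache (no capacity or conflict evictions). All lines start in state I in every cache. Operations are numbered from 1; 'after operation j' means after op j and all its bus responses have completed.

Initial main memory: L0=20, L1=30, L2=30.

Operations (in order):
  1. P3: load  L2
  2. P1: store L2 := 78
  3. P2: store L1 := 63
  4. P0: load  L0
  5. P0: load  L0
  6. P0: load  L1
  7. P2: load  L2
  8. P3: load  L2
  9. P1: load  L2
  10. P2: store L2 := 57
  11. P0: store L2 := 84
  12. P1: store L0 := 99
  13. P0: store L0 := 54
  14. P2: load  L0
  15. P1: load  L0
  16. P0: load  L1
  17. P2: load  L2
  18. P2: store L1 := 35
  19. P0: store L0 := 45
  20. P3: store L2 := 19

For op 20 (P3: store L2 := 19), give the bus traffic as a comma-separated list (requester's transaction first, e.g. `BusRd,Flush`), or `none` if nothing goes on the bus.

1. P3: load  L2  bus=[BusRd]  L2: P0=I P1=I P2=I P3=E  mem[L2]=30
2. P1: store L2 := 78  bus=[BusRdX]  L2: P0=I P1=M P2=I P3=I  mem[L2]=30
3. P2: store L1 := 63  bus=[BusRdX]  L1: P0=I P1=I P2=M P3=I  mem[L1]=30
4. P0: load  L0  bus=[BusRd]  L0: P0=E P1=I P2=I P3=I  mem[L0]=20
5. P0: load  L0  bus=[-]  L0: P0=E P1=I P2=I P3=I  mem[L0]=20
6. P0: load  L1  bus=[BusRd]  L1: P0=S P1=I P2=O P3=I  mem[L1]=30
7. P2: load  L2  bus=[BusRd]  L2: P0=I P1=O P2=S P3=I  mem[L2]=30
8. P3: load  L2  bus=[BusRd]  L2: P0=I P1=O P2=S P3=S  mem[L2]=30
9. P1: load  L2  bus=[-]  L2: P0=I P1=O P2=S P3=S  mem[L2]=30
10. P2: store L2 := 57  bus=[BusUpgr,Flush]  L2: P0=I P1=I P2=M P3=I  mem[L2]=78
11. P0: store L2 := 84  bus=[BusRdX,Flush]  L2: P0=M P1=I P2=I P3=I  mem[L2]=57
12. P1: store L0 := 99  bus=[BusRdX]  L0: P0=I P1=M P2=I P3=I  mem[L0]=20
13. P0: store L0 := 54  bus=[BusRdX,Flush]  L0: P0=M P1=I P2=I P3=I  mem[L0]=99
14. P2: load  L0  bus=[BusRd]  L0: P0=O P1=I P2=S P3=I  mem[L0]=99
15. P1: load  L0  bus=[BusRd]  L0: P0=O P1=S P2=S P3=I  mem[L0]=99
16. P0: load  L1  bus=[-]  L1: P0=S P1=I P2=O P3=I  mem[L1]=30
17. P2: load  L2  bus=[BusRd]  L2: P0=O P1=I P2=S P3=I  mem[L2]=57
18. P2: store L1 := 35  bus=[BusUpgr]  L1: P0=I P1=I P2=M P3=I  mem[L1]=30
19. P0: store L0 := 45  bus=[BusUpgr]  L0: P0=M P1=I P2=I P3=I  mem[L0]=99
20. P3: store L2 := 19  bus=[BusRdX,Flush]  L2: P0=I P1=I P2=I P3=M  mem[L2]=84

bus = BusRdX,Flush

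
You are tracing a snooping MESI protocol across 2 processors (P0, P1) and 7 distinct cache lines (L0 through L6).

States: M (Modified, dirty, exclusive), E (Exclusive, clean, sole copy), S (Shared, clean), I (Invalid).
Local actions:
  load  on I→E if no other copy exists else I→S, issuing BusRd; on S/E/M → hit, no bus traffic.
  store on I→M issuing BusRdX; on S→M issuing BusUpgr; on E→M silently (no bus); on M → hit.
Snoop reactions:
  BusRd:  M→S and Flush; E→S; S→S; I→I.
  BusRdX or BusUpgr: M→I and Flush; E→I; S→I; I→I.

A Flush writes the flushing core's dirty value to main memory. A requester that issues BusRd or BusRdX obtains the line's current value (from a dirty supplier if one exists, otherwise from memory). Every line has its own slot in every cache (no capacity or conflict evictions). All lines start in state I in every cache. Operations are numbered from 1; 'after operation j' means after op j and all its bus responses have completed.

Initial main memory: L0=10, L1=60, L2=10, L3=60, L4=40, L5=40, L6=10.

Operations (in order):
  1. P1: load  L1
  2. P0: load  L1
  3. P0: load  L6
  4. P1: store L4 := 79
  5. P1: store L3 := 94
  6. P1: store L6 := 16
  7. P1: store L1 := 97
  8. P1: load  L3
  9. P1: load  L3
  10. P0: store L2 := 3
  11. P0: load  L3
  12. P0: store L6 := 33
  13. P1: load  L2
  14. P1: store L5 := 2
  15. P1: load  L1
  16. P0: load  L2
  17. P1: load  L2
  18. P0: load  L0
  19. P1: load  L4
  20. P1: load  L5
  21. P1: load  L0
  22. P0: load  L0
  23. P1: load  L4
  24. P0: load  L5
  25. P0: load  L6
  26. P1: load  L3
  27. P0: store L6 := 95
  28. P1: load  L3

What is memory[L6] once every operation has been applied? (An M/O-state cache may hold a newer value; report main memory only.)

memory[L6] = 16

1. P1: load  L1  bus=[BusRd]  L1: P0=I P1=E  mem[L1]=60
2. P0: load  L1  bus=[BusRd]  L1: P0=S P1=S  mem[L1]=60
3. P0: load  L6  bus=[BusRd]  L6: P0=E P1=I  mem[L6]=10
4. P1: store L4 := 79  bus=[BusRdX]  L4: P0=I P1=M  mem[L4]=40
5. P1: store L3 := 94  bus=[BusRdX]  L3: P0=I P1=M  mem[L3]=60
6. P1: store L6 := 16  bus=[BusRdX]  L6: P0=I P1=M  mem[L6]=10
7. P1: store L1 := 97  bus=[BusUpgr]  L1: P0=I P1=M  mem[L1]=60
8. P1: load  L3  bus=[-]  L3: P0=I P1=M  mem[L3]=60
9. P1: load  L3  bus=[-]  L3: P0=I P1=M  mem[L3]=60
10. P0: store L2 := 3  bus=[BusRdX]  L2: P0=M P1=I  mem[L2]=10
11. P0: load  L3  bus=[BusRd,Flush]  L3: P0=S P1=S  mem[L3]=94
12. P0: store L6 := 33  bus=[BusRdX,Flush]  L6: P0=M P1=I  mem[L6]=16
13. P1: load  L2  bus=[BusRd,Flush]  L2: P0=S P1=S  mem[L2]=3
14. P1: store L5 := 2  bus=[BusRdX]  L5: P0=I P1=M  mem[L5]=40
15. P1: load  L1  bus=[-]  L1: P0=I P1=M  mem[L1]=60
16. P0: load  L2  bus=[-]  L2: P0=S P1=S  mem[L2]=3
17. P1: load  L2  bus=[-]  L2: P0=S P1=S  mem[L2]=3
18. P0: load  L0  bus=[BusRd]  L0: P0=E P1=I  mem[L0]=10
19. P1: load  L4  bus=[-]  L4: P0=I P1=M  mem[L4]=40
20. P1: load  L5  bus=[-]  L5: P0=I P1=M  mem[L5]=40
21. P1: load  L0  bus=[BusRd]  L0: P0=S P1=S  mem[L0]=10
22. P0: load  L0  bus=[-]  L0: P0=S P1=S  mem[L0]=10
23. P1: load  L4  bus=[-]  L4: P0=I P1=M  mem[L4]=40
24. P0: load  L5  bus=[BusRd,Flush]  L5: P0=S P1=S  mem[L5]=2
25. P0: load  L6  bus=[-]  L6: P0=M P1=I  mem[L6]=16
26. P1: load  L3  bus=[-]  L3: P0=S P1=S  mem[L3]=94
27. P0: store L6 := 95  bus=[-]  L6: P0=M P1=I  mem[L6]=16
28. P1: load  L3  bus=[-]  L3: P0=S P1=S  mem[L3]=94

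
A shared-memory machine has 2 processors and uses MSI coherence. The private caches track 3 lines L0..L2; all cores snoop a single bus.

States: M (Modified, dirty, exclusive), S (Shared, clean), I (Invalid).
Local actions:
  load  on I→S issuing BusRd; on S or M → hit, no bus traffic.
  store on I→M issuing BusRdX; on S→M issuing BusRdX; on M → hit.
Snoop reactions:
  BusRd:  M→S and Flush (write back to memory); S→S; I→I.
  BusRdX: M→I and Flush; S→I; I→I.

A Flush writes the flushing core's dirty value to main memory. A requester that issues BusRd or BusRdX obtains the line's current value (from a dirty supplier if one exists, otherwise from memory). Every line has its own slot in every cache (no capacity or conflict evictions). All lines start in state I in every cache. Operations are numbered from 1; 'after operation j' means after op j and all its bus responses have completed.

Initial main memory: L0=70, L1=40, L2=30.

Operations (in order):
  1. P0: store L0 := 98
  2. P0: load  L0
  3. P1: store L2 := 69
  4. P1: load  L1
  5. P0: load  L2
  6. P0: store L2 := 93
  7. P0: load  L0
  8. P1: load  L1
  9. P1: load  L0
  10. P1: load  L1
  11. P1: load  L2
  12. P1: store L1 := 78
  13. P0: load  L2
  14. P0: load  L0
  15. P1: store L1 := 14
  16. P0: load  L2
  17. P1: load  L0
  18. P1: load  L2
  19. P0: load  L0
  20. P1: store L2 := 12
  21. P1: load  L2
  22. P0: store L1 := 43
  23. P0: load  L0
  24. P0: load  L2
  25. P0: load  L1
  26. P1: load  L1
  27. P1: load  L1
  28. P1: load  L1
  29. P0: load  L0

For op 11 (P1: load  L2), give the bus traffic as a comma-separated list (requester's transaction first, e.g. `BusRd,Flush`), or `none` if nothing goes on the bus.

bus = BusRd,Flush

step 1: P0: store L0 := 98  ⟶  MI  (L0)  txn=BusRdX  M[L0]=70
step 2: P0: load  L0  ⟶  MI  (L0)  txn=∅  M[L0]=70
step 3: P1: store L2 := 69  ⟶  IM  (L2)  txn=BusRdX  M[L2]=30
step 4: P1: load  L1  ⟶  IS  (L1)  txn=BusRd  M[L1]=40
step 5: P0: load  L2  ⟶  SS  (L2)  txn=BusRd+Flush  M[L2]=69
step 6: P0: store L2 := 93  ⟶  MI  (L2)  txn=BusRdX  M[L2]=69
step 7: P0: load  L0  ⟶  MI  (L0)  txn=∅  M[L0]=70
step 8: P1: load  L1  ⟶  IS  (L1)  txn=∅  M[L1]=40
step 9: P1: load  L0  ⟶  SS  (L0)  txn=BusRd+Flush  M[L0]=98
step 10: P1: load  L1  ⟶  IS  (L1)  txn=∅  M[L1]=40
step 11: P1: load  L2  ⟶  SS  (L2)  txn=BusRd+Flush  M[L2]=93
step 12: P1: store L1 := 78  ⟶  IM  (L1)  txn=BusRdX  M[L1]=40
step 13: P0: load  L2  ⟶  SS  (L2)  txn=∅  M[L2]=93
step 14: P0: load  L0  ⟶  SS  (L0)  txn=∅  M[L0]=98
step 15: P1: store L1 := 14  ⟶  IM  (L1)  txn=∅  M[L1]=40
step 16: P0: load  L2  ⟶  SS  (L2)  txn=∅  M[L2]=93
step 17: P1: load  L0  ⟶  SS  (L0)  txn=∅  M[L0]=98
step 18: P1: load  L2  ⟶  SS  (L2)  txn=∅  M[L2]=93
step 19: P0: load  L0  ⟶  SS  (L0)  txn=∅  M[L0]=98
step 20: P1: store L2 := 12  ⟶  IM  (L2)  txn=BusRdX  M[L2]=93
step 21: P1: load  L2  ⟶  IM  (L2)  txn=∅  M[L2]=93
step 22: P0: store L1 := 43  ⟶  MI  (L1)  txn=BusRdX+Flush  M[L1]=14
step 23: P0: load  L0  ⟶  SS  (L0)  txn=∅  M[L0]=98
step 24: P0: load  L2  ⟶  SS  (L2)  txn=BusRd+Flush  M[L2]=12
step 25: P0: load  L1  ⟶  MI  (L1)  txn=∅  M[L1]=14
step 26: P1: load  L1  ⟶  SS  (L1)  txn=BusRd+Flush  M[L1]=43
step 27: P1: load  L1  ⟶  SS  (L1)  txn=∅  M[L1]=43
step 28: P1: load  L1  ⟶  SS  (L1)  txn=∅  M[L1]=43
step 29: P0: load  L0  ⟶  SS  (L0)  txn=∅  M[L0]=98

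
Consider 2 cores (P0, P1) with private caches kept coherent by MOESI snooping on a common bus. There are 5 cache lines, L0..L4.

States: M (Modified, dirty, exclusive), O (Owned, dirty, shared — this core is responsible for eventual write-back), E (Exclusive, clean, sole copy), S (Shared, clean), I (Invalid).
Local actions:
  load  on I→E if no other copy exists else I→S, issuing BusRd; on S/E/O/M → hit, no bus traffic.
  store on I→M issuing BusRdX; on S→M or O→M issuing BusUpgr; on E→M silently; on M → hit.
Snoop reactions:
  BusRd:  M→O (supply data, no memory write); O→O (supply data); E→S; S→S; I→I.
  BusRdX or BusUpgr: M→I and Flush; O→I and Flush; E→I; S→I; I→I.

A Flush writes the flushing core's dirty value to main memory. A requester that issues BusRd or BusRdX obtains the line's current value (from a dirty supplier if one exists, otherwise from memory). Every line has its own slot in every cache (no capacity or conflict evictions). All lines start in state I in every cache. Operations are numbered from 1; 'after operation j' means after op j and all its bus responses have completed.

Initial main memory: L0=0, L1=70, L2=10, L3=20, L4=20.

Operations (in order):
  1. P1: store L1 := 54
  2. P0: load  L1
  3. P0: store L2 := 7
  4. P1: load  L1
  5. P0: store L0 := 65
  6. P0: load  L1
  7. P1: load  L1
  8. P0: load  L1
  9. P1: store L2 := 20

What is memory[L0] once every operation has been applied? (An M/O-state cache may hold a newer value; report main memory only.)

1. P1: store L1 := 54  bus=[BusRdX]  L1: P0=I P1=M  mem[L1]=70
2. P0: load  L1  bus=[BusRd]  L1: P0=S P1=O  mem[L1]=70
3. P0: store L2 := 7  bus=[BusRdX]  L2: P0=M P1=I  mem[L2]=10
4. P1: load  L1  bus=[-]  L1: P0=S P1=O  mem[L1]=70
5. P0: store L0 := 65  bus=[BusRdX]  L0: P0=M P1=I  mem[L0]=0
6. P0: load  L1  bus=[-]  L1: P0=S P1=O  mem[L1]=70
7. P1: load  L1  bus=[-]  L1: P0=S P1=O  mem[L1]=70
8. P0: load  L1  bus=[-]  L1: P0=S P1=O  mem[L1]=70
9. P1: store L2 := 20  bus=[BusRdX,Flush]  L2: P0=I P1=M  mem[L2]=7

memory[L0] = 0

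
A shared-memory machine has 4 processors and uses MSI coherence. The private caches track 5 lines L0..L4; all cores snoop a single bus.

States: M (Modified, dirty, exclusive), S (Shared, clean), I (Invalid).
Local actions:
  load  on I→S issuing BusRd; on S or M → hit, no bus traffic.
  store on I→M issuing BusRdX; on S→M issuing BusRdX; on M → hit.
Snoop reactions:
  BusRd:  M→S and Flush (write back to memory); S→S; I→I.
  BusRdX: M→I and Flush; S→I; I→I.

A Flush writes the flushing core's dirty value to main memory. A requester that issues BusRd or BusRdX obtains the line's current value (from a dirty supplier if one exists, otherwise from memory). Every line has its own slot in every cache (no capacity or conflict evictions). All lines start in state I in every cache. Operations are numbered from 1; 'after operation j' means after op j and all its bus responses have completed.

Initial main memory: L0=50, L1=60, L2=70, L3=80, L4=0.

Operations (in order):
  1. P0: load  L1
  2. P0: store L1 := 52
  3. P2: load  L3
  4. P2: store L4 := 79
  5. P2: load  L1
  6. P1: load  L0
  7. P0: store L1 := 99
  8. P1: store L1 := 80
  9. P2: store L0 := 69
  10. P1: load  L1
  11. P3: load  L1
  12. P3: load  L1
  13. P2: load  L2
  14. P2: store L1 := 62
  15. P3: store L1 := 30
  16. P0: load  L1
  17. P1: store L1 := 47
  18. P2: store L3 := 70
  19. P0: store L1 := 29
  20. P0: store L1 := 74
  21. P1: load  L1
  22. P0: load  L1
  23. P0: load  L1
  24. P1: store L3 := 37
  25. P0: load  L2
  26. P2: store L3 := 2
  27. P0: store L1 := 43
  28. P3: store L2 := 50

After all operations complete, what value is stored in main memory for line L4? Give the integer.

memory[L4] = 0

  op1 P0: load  L1 → S/I/I/I on L1; bus BusRd; mem=60
  op2 P0: store L1 := 52 → M/I/I/I on L1; bus BusRdX; mem=60
  op3 P2: load  L3 → I/I/S/I on L3; bus BusRd; mem=80
  op4 P2: store L4 := 79 → I/I/M/I on L4; bus BusRdX; mem=0
  op5 P2: load  L1 → S/I/S/I on L1; bus BusRd Flush; mem=52
  op6 P1: load  L0 → I/S/I/I on L0; bus BusRd; mem=50
  op7 P0: store L1 := 99 → M/I/I/I on L1; bus BusRdX; mem=52
  op8 P1: store L1 := 80 → I/M/I/I on L1; bus BusRdX Flush; mem=99
  op9 P2: store L0 := 69 → I/I/M/I on L0; bus BusRdX; mem=50
  op10 P1: load  L1 → I/M/I/I on L1; bus (none); mem=99
  op11 P3: load  L1 → I/S/I/S on L1; bus BusRd Flush; mem=80
  op12 P3: load  L1 → I/S/I/S on L1; bus (none); mem=80
  op13 P2: load  L2 → I/I/S/I on L2; bus BusRd; mem=70
  op14 P2: store L1 := 62 → I/I/M/I on L1; bus BusRdX; mem=80
  op15 P3: store L1 := 30 → I/I/I/M on L1; bus BusRdX Flush; mem=62
  op16 P0: load  L1 → S/I/I/S on L1; bus BusRd Flush; mem=30
  op17 P1: store L1 := 47 → I/M/I/I on L1; bus BusRdX; mem=30
  op18 P2: store L3 := 70 → I/I/M/I on L3; bus BusRdX; mem=80
  op19 P0: store L1 := 29 → M/I/I/I on L1; bus BusRdX Flush; mem=47
  op20 P0: store L1 := 74 → M/I/I/I on L1; bus (none); mem=47
  op21 P1: load  L1 → S/S/I/I on L1; bus BusRd Flush; mem=74
  op22 P0: load  L1 → S/S/I/I on L1; bus (none); mem=74
  op23 P0: load  L1 → S/S/I/I on L1; bus (none); mem=74
  op24 P1: store L3 := 37 → I/M/I/I on L3; bus BusRdX Flush; mem=70
  op25 P0: load  L2 → S/I/S/I on L2; bus BusRd; mem=70
  op26 P2: store L3 := 2 → I/I/M/I on L3; bus BusRdX Flush; mem=37
  op27 P0: store L1 := 43 → M/I/I/I on L1; bus BusRdX; mem=74
  op28 P3: store L2 := 50 → I/I/I/M on L2; bus BusRdX; mem=70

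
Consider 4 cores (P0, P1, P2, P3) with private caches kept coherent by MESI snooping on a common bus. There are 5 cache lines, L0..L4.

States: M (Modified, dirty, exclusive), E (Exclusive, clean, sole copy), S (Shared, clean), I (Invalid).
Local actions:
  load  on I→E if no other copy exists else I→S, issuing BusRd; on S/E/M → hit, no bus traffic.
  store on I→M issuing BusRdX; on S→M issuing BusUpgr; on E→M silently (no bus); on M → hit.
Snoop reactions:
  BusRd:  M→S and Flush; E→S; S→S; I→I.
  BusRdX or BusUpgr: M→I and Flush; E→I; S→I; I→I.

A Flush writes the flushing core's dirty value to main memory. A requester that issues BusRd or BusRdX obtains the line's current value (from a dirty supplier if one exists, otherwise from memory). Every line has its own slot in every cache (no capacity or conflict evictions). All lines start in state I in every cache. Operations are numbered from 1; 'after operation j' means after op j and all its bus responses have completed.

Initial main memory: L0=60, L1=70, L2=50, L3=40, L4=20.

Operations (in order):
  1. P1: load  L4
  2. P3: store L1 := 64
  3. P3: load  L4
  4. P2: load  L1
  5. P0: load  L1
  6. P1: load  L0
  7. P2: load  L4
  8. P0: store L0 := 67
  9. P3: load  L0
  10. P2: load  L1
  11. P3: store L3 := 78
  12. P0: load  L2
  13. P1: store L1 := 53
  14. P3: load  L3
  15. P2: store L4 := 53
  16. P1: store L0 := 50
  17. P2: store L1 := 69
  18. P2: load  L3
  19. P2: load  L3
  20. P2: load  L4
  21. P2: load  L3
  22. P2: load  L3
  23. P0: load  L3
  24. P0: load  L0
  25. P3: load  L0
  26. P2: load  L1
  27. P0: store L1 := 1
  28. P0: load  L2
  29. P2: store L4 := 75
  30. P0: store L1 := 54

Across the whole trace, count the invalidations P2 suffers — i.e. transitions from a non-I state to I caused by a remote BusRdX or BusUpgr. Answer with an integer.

  op1 P1: load  L4 → I/E/I/I on L4; bus BusRd; mem=20
  op2 P3: store L1 := 64 → I/I/I/M on L1; bus BusRdX; mem=70
  op3 P3: load  L4 → I/S/I/S on L4; bus BusRd; mem=20
  op4 P2: load  L1 → I/I/S/S on L1; bus BusRd Flush; mem=64
  op5 P0: load  L1 → S/I/S/S on L1; bus BusRd; mem=64
  op6 P1: load  L0 → I/E/I/I on L0; bus BusRd; mem=60
  op7 P2: load  L4 → I/S/S/S on L4; bus BusRd; mem=20
  op8 P0: store L0 := 67 → M/I/I/I on L0; bus BusRdX; mem=60
  op9 P3: load  L0 → S/I/I/S on L0; bus BusRd Flush; mem=67
  op10 P2: load  L1 → S/I/S/S on L1; bus (none); mem=64
  op11 P3: store L3 := 78 → I/I/I/M on L3; bus BusRdX; mem=40
  op12 P0: load  L2 → E/I/I/I on L2; bus BusRd; mem=50
  op13 P1: store L1 := 53 → I/M/I/I on L1; bus BusRdX; mem=64
  op14 P3: load  L3 → I/I/I/M on L3; bus (none); mem=40
  op15 P2: store L4 := 53 → I/I/M/I on L4; bus BusUpgr; mem=20
  op16 P1: store L0 := 50 → I/M/I/I on L0; bus BusRdX; mem=67
  op17 P2: store L1 := 69 → I/I/M/I on L1; bus BusRdX Flush; mem=53
  op18 P2: load  L3 → I/I/S/S on L3; bus BusRd Flush; mem=78
  op19 P2: load  L3 → I/I/S/S on L3; bus (none); mem=78
  op20 P2: load  L4 → I/I/M/I on L4; bus (none); mem=20
  op21 P2: load  L3 → I/I/S/S on L3; bus (none); mem=78
  op22 P2: load  L3 → I/I/S/S on L3; bus (none); mem=78
  op23 P0: load  L3 → S/I/S/S on L3; bus BusRd; mem=78
  op24 P0: load  L0 → S/S/I/I on L0; bus BusRd Flush; mem=50
  op25 P3: load  L0 → S/S/I/S on L0; bus BusRd; mem=50
  op26 P2: load  L1 → I/I/M/I on L1; bus (none); mem=53
  op27 P0: store L1 := 1 → M/I/I/I on L1; bus BusRdX Flush; mem=69
  op28 P0: load  L2 → E/I/I/I on L2; bus (none); mem=50
  op29 P2: store L4 := 75 → I/I/M/I on L4; bus (none); mem=20
  op30 P0: store L1 := 54 → M/I/I/I on L1; bus (none); mem=69

invalidations = 2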